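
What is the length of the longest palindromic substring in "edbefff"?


Input: "edbefff"
Checking substrings for palindromes:
  [4:7] "fff" (len 3) => palindrome
  [4:6] "ff" (len 2) => palindrome
  [5:7] "ff" (len 2) => palindrome
Longest palindromic substring: "fff" with length 3

3


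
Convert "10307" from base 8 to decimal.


Input: "10307" in base 8
Positional expansion:
  Digit '1' (value 1) x 8^4 = 4096
  Digit '0' (value 0) x 8^3 = 0
  Digit '3' (value 3) x 8^2 = 192
  Digit '0' (value 0) x 8^1 = 0
  Digit '7' (value 7) x 8^0 = 7
Sum = 4295

4295


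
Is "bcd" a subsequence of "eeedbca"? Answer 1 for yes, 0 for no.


Check if "bcd" is a subsequence of "eeedbca"
Greedy scan:
  Position 0 ('e'): no match needed
  Position 1 ('e'): no match needed
  Position 2 ('e'): no match needed
  Position 3 ('d'): no match needed
  Position 4 ('b'): matches sub[0] = 'b'
  Position 5 ('c'): matches sub[1] = 'c'
  Position 6 ('a'): no match needed
Only matched 2/3 characters => not a subsequence

0


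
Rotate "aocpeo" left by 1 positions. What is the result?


Input: "aocpeo", rotate left by 1
First 1 characters: "a"
Remaining characters: "ocpeo"
Concatenate remaining + first: "ocpeo" + "a" = "ocpeoa"

ocpeoa


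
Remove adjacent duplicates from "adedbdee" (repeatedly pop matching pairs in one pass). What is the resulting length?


Input: adedbdee
Stack-based adjacent duplicate removal:
  Read 'a': push. Stack: a
  Read 'd': push. Stack: ad
  Read 'e': push. Stack: ade
  Read 'd': push. Stack: aded
  Read 'b': push. Stack: adedb
  Read 'd': push. Stack: adedbd
  Read 'e': push. Stack: adedbde
  Read 'e': matches stack top 'e' => pop. Stack: adedbd
Final stack: "adedbd" (length 6)

6


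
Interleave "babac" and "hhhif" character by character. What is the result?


Interleaving "babac" and "hhhif":
  Position 0: 'b' from first, 'h' from second => "bh"
  Position 1: 'a' from first, 'h' from second => "ah"
  Position 2: 'b' from first, 'h' from second => "bh"
  Position 3: 'a' from first, 'i' from second => "ai"
  Position 4: 'c' from first, 'f' from second => "cf"
Result: bhahbhaicf

bhahbhaicf


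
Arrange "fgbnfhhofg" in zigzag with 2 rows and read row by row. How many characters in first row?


Zigzag "fgbnfhhofg" into 2 rows:
Placing characters:
  'f' => row 0
  'g' => row 1
  'b' => row 0
  'n' => row 1
  'f' => row 0
  'h' => row 1
  'h' => row 0
  'o' => row 1
  'f' => row 0
  'g' => row 1
Rows:
  Row 0: "fbfhf"
  Row 1: "gnhog"
First row length: 5

5


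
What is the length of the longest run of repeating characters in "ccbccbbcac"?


Input: "ccbccbbcac"
Scanning for longest run:
  Position 1 ('c'): continues run of 'c', length=2
  Position 2 ('b'): new char, reset run to 1
  Position 3 ('c'): new char, reset run to 1
  Position 4 ('c'): continues run of 'c', length=2
  Position 5 ('b'): new char, reset run to 1
  Position 6 ('b'): continues run of 'b', length=2
  Position 7 ('c'): new char, reset run to 1
  Position 8 ('a'): new char, reset run to 1
  Position 9 ('c'): new char, reset run to 1
Longest run: 'c' with length 2

2


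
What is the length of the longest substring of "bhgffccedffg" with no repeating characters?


Input: "bhgffccedffg"
Sliding window (track last position of each char):
  Position 0 ('b'): window [0,0] length 1 -- new best
  Position 1 ('h'): window [0,1] length 2 -- new best
  Position 2 ('g'): window [0,2] length 3 -- new best
  Position 3 ('f'): window [0,3] length 4 -- new best
  Position 4 ('f'): repeat (last at 3), move window start to 4
  Position 4 ('f'): window [4,4] length 1
  Position 5 ('c'): window [4,5] length 2
  Position 6 ('c'): repeat (last at 5), move window start to 6
  Position 6 ('c'): window [6,6] length 1
  Position 7 ('e'): window [6,7] length 2
  Position 8 ('d'): window [6,8] length 3
  Position 9 ('f'): window [6,9] length 4
  Position 10 ('f'): repeat (last at 9), move window start to 10
  Position 10 ('f'): window [10,10] length 1
  Position 11 ('g'): window [10,11] length 2
Longest substring with no repeats: "bhgf" with length 4

4


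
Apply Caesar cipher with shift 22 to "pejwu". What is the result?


Caesar cipher: shift "pejwu" by 22
  'p' (pos 15) + 22 = pos 11 = 'l'
  'e' (pos 4) + 22 = pos 0 = 'a'
  'j' (pos 9) + 22 = pos 5 = 'f'
  'w' (pos 22) + 22 = pos 18 = 's'
  'u' (pos 20) + 22 = pos 16 = 'q'
Result: lafsq

lafsq


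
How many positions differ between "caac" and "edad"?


Comparing "caac" and "edad" position by position:
  Position 0: 'c' vs 'e' => DIFFER
  Position 1: 'a' vs 'd' => DIFFER
  Position 2: 'a' vs 'a' => same
  Position 3: 'c' vs 'd' => DIFFER
Positions that differ: 3

3


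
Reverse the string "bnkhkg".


Input: bnkhkg
Reading characters right to left:
  Position 5: 'g'
  Position 4: 'k'
  Position 3: 'h'
  Position 2: 'k'
  Position 1: 'n'
  Position 0: 'b'
Reversed: gkhknb

gkhknb


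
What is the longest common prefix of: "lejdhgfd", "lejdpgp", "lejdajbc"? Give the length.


Words: lejdhgfd, lejdpgp, lejdajbc
  Position 0: all 'l' => match
  Position 1: all 'e' => match
  Position 2: all 'j' => match
  Position 3: all 'd' => match
  Position 4: ('h', 'p', 'a') => mismatch, stop
LCP = "lejd" (length 4)

4


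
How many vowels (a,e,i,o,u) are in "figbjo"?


Input: figbjo
Checking each character:
  'f' at position 0: consonant
  'i' at position 1: vowel (running total: 1)
  'g' at position 2: consonant
  'b' at position 3: consonant
  'j' at position 4: consonant
  'o' at position 5: vowel (running total: 2)
Total vowels: 2

2


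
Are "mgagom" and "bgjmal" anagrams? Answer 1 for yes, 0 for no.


Strings: "mgagom", "bgjmal"
Sorted first:  aggmmo
Sorted second: abgjlm
Differ at position 1: 'g' vs 'b' => not anagrams

0


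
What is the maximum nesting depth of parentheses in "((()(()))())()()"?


Input: "((()(()))())()()"
Tracking depth:
  Position 0 '(': depth becomes 1
  Position 1 '(': depth becomes 2
  Position 2 '(': depth becomes 3
  Position 3 ')': depth becomes 2
  Position 4 '(': depth becomes 3
  Position 5 '(': depth becomes 4
  Position 6 ')': depth becomes 3
  Position 7 ')': depth becomes 2
  Position 8 ')': depth becomes 1
  Position 9 '(': depth becomes 2
  Position 10 ')': depth becomes 1
  Position 11 ')': depth becomes 0
  Position 12 '(': depth becomes 1
  Position 13 ')': depth becomes 0
  Position 14 '(': depth becomes 1
  Position 15 ')': depth becomes 0
Maximum depth reached: 4

4


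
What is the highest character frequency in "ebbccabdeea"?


Input: ebbccabdeea
Character counts:
  'a': 2
  'b': 3
  'c': 2
  'd': 1
  'e': 3
Maximum frequency: 3

3


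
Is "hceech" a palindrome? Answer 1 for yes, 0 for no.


Input: hceech
Reversed: hceech
  Compare pos 0 ('h') with pos 5 ('h'): match
  Compare pos 1 ('c') with pos 4 ('c'): match
  Compare pos 2 ('e') with pos 3 ('e'): match
Result: palindrome

1


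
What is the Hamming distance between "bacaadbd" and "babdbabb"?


Comparing "bacaadbd" and "babdbabb" position by position:
  Position 0: 'b' vs 'b' => same
  Position 1: 'a' vs 'a' => same
  Position 2: 'c' vs 'b' => differ
  Position 3: 'a' vs 'd' => differ
  Position 4: 'a' vs 'b' => differ
  Position 5: 'd' vs 'a' => differ
  Position 6: 'b' vs 'b' => same
  Position 7: 'd' vs 'b' => differ
Total differences (Hamming distance): 5

5


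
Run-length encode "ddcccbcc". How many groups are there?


Input: ddcccbcc
Scanning for consecutive runs:
  Group 1: 'd' x 2 (positions 0-1)
  Group 2: 'c' x 3 (positions 2-4)
  Group 3: 'b' x 1 (positions 5-5)
  Group 4: 'c' x 2 (positions 6-7)
Total groups: 4

4


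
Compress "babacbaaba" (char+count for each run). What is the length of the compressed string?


Input: babacbaaba
Runs:
  'b' x 1 => "b1"
  'a' x 1 => "a1"
  'b' x 1 => "b1"
  'a' x 1 => "a1"
  'c' x 1 => "c1"
  'b' x 1 => "b1"
  'a' x 2 => "a2"
  'b' x 1 => "b1"
  'a' x 1 => "a1"
Compressed: "b1a1b1a1c1b1a2b1a1"
Compressed length: 18

18


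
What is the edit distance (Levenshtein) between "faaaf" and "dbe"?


Computing edit distance: "faaaf" -> "dbe"
DP table:
           d    b    e
      0    1    2    3
  f   1    1    2    3
  a   2    2    2    3
  a   3    3    3    3
  a   4    4    4    4
  f   5    5    5    5
Edit distance = dp[5][3] = 5

5


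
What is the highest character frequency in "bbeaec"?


Input: bbeaec
Character counts:
  'a': 1
  'b': 2
  'c': 1
  'e': 2
Maximum frequency: 2

2


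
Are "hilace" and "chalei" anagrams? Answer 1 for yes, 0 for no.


Strings: "hilace", "chalei"
Sorted first:  acehil
Sorted second: acehil
Sorted forms match => anagrams

1


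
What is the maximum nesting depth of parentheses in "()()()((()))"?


Input: "()()()((()))"
Tracking depth:
  Position 0 '(': depth becomes 1
  Position 1 ')': depth becomes 0
  Position 2 '(': depth becomes 1
  Position 3 ')': depth becomes 0
  Position 4 '(': depth becomes 1
  Position 5 ')': depth becomes 0
  Position 6 '(': depth becomes 1
  Position 7 '(': depth becomes 2
  Position 8 '(': depth becomes 3
  Position 9 ')': depth becomes 2
  Position 10 ')': depth becomes 1
  Position 11 ')': depth becomes 0
Maximum depth reached: 3

3


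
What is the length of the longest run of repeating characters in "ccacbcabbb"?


Input: "ccacbcabbb"
Scanning for longest run:
  Position 1 ('c'): continues run of 'c', length=2
  Position 2 ('a'): new char, reset run to 1
  Position 3 ('c'): new char, reset run to 1
  Position 4 ('b'): new char, reset run to 1
  Position 5 ('c'): new char, reset run to 1
  Position 6 ('a'): new char, reset run to 1
  Position 7 ('b'): new char, reset run to 1
  Position 8 ('b'): continues run of 'b', length=2
  Position 9 ('b'): continues run of 'b', length=3
Longest run: 'b' with length 3

3


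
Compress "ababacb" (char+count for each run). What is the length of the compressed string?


Input: ababacb
Runs:
  'a' x 1 => "a1"
  'b' x 1 => "b1"
  'a' x 1 => "a1"
  'b' x 1 => "b1"
  'a' x 1 => "a1"
  'c' x 1 => "c1"
  'b' x 1 => "b1"
Compressed: "a1b1a1b1a1c1b1"
Compressed length: 14

14


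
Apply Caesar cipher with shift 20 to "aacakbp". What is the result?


Caesar cipher: shift "aacakbp" by 20
  'a' (pos 0) + 20 = pos 20 = 'u'
  'a' (pos 0) + 20 = pos 20 = 'u'
  'c' (pos 2) + 20 = pos 22 = 'w'
  'a' (pos 0) + 20 = pos 20 = 'u'
  'k' (pos 10) + 20 = pos 4 = 'e'
  'b' (pos 1) + 20 = pos 21 = 'v'
  'p' (pos 15) + 20 = pos 9 = 'j'
Result: uuwuevj

uuwuevj


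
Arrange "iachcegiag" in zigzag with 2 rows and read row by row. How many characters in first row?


Zigzag "iachcegiag" into 2 rows:
Placing characters:
  'i' => row 0
  'a' => row 1
  'c' => row 0
  'h' => row 1
  'c' => row 0
  'e' => row 1
  'g' => row 0
  'i' => row 1
  'a' => row 0
  'g' => row 1
Rows:
  Row 0: "iccga"
  Row 1: "aheig"
First row length: 5

5


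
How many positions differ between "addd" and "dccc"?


Comparing "addd" and "dccc" position by position:
  Position 0: 'a' vs 'd' => DIFFER
  Position 1: 'd' vs 'c' => DIFFER
  Position 2: 'd' vs 'c' => DIFFER
  Position 3: 'd' vs 'c' => DIFFER
Positions that differ: 4

4


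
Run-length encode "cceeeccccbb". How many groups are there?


Input: cceeeccccbb
Scanning for consecutive runs:
  Group 1: 'c' x 2 (positions 0-1)
  Group 2: 'e' x 3 (positions 2-4)
  Group 3: 'c' x 4 (positions 5-8)
  Group 4: 'b' x 2 (positions 9-10)
Total groups: 4

4


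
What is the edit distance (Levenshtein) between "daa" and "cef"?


Computing edit distance: "daa" -> "cef"
DP table:
           c    e    f
      0    1    2    3
  d   1    1    2    3
  a   2    2    2    3
  a   3    3    3    3
Edit distance = dp[3][3] = 3

3


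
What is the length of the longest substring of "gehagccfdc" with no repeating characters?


Input: "gehagccfdc"
Sliding window (track last position of each char):
  Position 0 ('g'): window [0,0] length 1 -- new best
  Position 1 ('e'): window [0,1] length 2 -- new best
  Position 2 ('h'): window [0,2] length 3 -- new best
  Position 3 ('a'): window [0,3] length 4 -- new best
  Position 4 ('g'): repeat (last at 0), move window start to 1
  Position 4 ('g'): window [1,4] length 4
  Position 5 ('c'): window [1,5] length 5 -- new best
  Position 6 ('c'): repeat (last at 5), move window start to 6
  Position 6 ('c'): window [6,6] length 1
  Position 7 ('f'): window [6,7] length 2
  Position 8 ('d'): window [6,8] length 3
  Position 9 ('c'): repeat (last at 6), move window start to 7
  Position 9 ('c'): window [7,9] length 3
Longest substring with no repeats: "ehagc" with length 5

5


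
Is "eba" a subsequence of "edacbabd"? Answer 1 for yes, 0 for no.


Check if "eba" is a subsequence of "edacbabd"
Greedy scan:
  Position 0 ('e'): matches sub[0] = 'e'
  Position 1 ('d'): no match needed
  Position 2 ('a'): no match needed
  Position 3 ('c'): no match needed
  Position 4 ('b'): matches sub[1] = 'b'
  Position 5 ('a'): matches sub[2] = 'a'
  Position 6 ('b'): no match needed
  Position 7 ('d'): no match needed
All 3 characters matched => is a subsequence

1


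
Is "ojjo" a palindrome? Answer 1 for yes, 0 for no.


Input: ojjo
Reversed: ojjo
  Compare pos 0 ('o') with pos 3 ('o'): match
  Compare pos 1 ('j') with pos 2 ('j'): match
Result: palindrome

1


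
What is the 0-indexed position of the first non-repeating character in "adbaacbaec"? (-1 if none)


Input: adbaacbaec
Character frequencies:
  'a': 4
  'b': 2
  'c': 2
  'd': 1
  'e': 1
Scanning left to right for freq == 1:
  Position 0 ('a'): freq=4, skip
  Position 1 ('d'): unique! => answer = 1

1


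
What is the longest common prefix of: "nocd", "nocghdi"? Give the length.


Words: nocd, nocghdi
  Position 0: all 'n' => match
  Position 1: all 'o' => match
  Position 2: all 'c' => match
  Position 3: ('d', 'g') => mismatch, stop
LCP = "noc" (length 3)

3


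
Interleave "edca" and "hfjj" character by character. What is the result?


Interleaving "edca" and "hfjj":
  Position 0: 'e' from first, 'h' from second => "eh"
  Position 1: 'd' from first, 'f' from second => "df"
  Position 2: 'c' from first, 'j' from second => "cj"
  Position 3: 'a' from first, 'j' from second => "aj"
Result: ehdfcjaj

ehdfcjaj


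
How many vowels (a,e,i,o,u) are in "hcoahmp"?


Input: hcoahmp
Checking each character:
  'h' at position 0: consonant
  'c' at position 1: consonant
  'o' at position 2: vowel (running total: 1)
  'a' at position 3: vowel (running total: 2)
  'h' at position 4: consonant
  'm' at position 5: consonant
  'p' at position 6: consonant
Total vowels: 2

2


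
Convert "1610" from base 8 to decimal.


Input: "1610" in base 8
Positional expansion:
  Digit '1' (value 1) x 8^3 = 512
  Digit '6' (value 6) x 8^2 = 384
  Digit '1' (value 1) x 8^1 = 8
  Digit '0' (value 0) x 8^0 = 0
Sum = 904

904


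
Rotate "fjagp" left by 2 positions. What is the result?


Input: "fjagp", rotate left by 2
First 2 characters: "fj"
Remaining characters: "agp"
Concatenate remaining + first: "agp" + "fj" = "agpfj"

agpfj


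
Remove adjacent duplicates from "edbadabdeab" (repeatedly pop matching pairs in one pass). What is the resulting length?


Input: edbadabdeab
Stack-based adjacent duplicate removal:
  Read 'e': push. Stack: e
  Read 'd': push. Stack: ed
  Read 'b': push. Stack: edb
  Read 'a': push. Stack: edba
  Read 'd': push. Stack: edbad
  Read 'a': push. Stack: edbada
  Read 'b': push. Stack: edbadab
  Read 'd': push. Stack: edbadabd
  Read 'e': push. Stack: edbadabde
  Read 'a': push. Stack: edbadabdea
  Read 'b': push. Stack: edbadabdeab
Final stack: "edbadabdeab" (length 11)

11


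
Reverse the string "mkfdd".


Input: mkfdd
Reading characters right to left:
  Position 4: 'd'
  Position 3: 'd'
  Position 2: 'f'
  Position 1: 'k'
  Position 0: 'm'
Reversed: ddfkm

ddfkm


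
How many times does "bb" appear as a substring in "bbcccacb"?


Searching for "bb" in "bbcccacb"
Scanning each position:
  Position 0: "bb" => MATCH
  Position 1: "bc" => no
  Position 2: "cc" => no
  Position 3: "cc" => no
  Position 4: "ca" => no
  Position 5: "ac" => no
  Position 6: "cb" => no
Total occurrences: 1

1


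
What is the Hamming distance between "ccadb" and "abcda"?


Comparing "ccadb" and "abcda" position by position:
  Position 0: 'c' vs 'a' => differ
  Position 1: 'c' vs 'b' => differ
  Position 2: 'a' vs 'c' => differ
  Position 3: 'd' vs 'd' => same
  Position 4: 'b' vs 'a' => differ
Total differences (Hamming distance): 4

4


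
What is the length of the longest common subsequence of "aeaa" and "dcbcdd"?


LCS of "aeaa" and "dcbcdd"
DP table:
           d    c    b    c    d    d
      0    0    0    0    0    0    0
  a   0    0    0    0    0    0    0
  e   0    0    0    0    0    0    0
  a   0    0    0    0    0    0    0
  a   0    0    0    0    0    0    0
LCS length = dp[4][6] = 0

0


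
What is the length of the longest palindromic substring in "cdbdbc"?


Input: "cdbdbc"
Checking substrings for palindromes:
  [1:4] "dbd" (len 3) => palindrome
  [2:5] "bdb" (len 3) => palindrome
Longest palindromic substring: "dbd" with length 3

3


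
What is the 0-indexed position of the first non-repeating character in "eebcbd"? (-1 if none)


Input: eebcbd
Character frequencies:
  'b': 2
  'c': 1
  'd': 1
  'e': 2
Scanning left to right for freq == 1:
  Position 0 ('e'): freq=2, skip
  Position 1 ('e'): freq=2, skip
  Position 2 ('b'): freq=2, skip
  Position 3 ('c'): unique! => answer = 3

3


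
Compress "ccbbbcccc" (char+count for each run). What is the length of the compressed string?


Input: ccbbbcccc
Runs:
  'c' x 2 => "c2"
  'b' x 3 => "b3"
  'c' x 4 => "c4"
Compressed: "c2b3c4"
Compressed length: 6

6


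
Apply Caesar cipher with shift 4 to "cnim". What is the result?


Caesar cipher: shift "cnim" by 4
  'c' (pos 2) + 4 = pos 6 = 'g'
  'n' (pos 13) + 4 = pos 17 = 'r'
  'i' (pos 8) + 4 = pos 12 = 'm'
  'm' (pos 12) + 4 = pos 16 = 'q'
Result: grmq

grmq


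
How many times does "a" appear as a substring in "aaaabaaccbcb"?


Searching for "a" in "aaaabaaccbcb"
Scanning each position:
  Position 0: "a" => MATCH
  Position 1: "a" => MATCH
  Position 2: "a" => MATCH
  Position 3: "a" => MATCH
  Position 4: "b" => no
  Position 5: "a" => MATCH
  Position 6: "a" => MATCH
  Position 7: "c" => no
  Position 8: "c" => no
  Position 9: "b" => no
  Position 10: "c" => no
  Position 11: "b" => no
Total occurrences: 6

6


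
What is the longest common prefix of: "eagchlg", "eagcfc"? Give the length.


Words: eagchlg, eagcfc
  Position 0: all 'e' => match
  Position 1: all 'a' => match
  Position 2: all 'g' => match
  Position 3: all 'c' => match
  Position 4: ('h', 'f') => mismatch, stop
LCP = "eagc" (length 4)

4


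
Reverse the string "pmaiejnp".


Input: pmaiejnp
Reading characters right to left:
  Position 7: 'p'
  Position 6: 'n'
  Position 5: 'j'
  Position 4: 'e'
  Position 3: 'i'
  Position 2: 'a'
  Position 1: 'm'
  Position 0: 'p'
Reversed: pnjeiamp

pnjeiamp


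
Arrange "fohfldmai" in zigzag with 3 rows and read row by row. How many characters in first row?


Zigzag "fohfldmai" into 3 rows:
Placing characters:
  'f' => row 0
  'o' => row 1
  'h' => row 2
  'f' => row 1
  'l' => row 0
  'd' => row 1
  'm' => row 2
  'a' => row 1
  'i' => row 0
Rows:
  Row 0: "fli"
  Row 1: "ofda"
  Row 2: "hm"
First row length: 3

3


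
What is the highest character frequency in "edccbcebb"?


Input: edccbcebb
Character counts:
  'b': 3
  'c': 3
  'd': 1
  'e': 2
Maximum frequency: 3

3


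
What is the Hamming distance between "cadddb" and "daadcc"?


Comparing "cadddb" and "daadcc" position by position:
  Position 0: 'c' vs 'd' => differ
  Position 1: 'a' vs 'a' => same
  Position 2: 'd' vs 'a' => differ
  Position 3: 'd' vs 'd' => same
  Position 4: 'd' vs 'c' => differ
  Position 5: 'b' vs 'c' => differ
Total differences (Hamming distance): 4

4


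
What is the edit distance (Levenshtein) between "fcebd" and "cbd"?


Computing edit distance: "fcebd" -> "cbd"
DP table:
           c    b    d
      0    1    2    3
  f   1    1    2    3
  c   2    1    2    3
  e   3    2    2    3
  b   4    3    2    3
  d   5    4    3    2
Edit distance = dp[5][3] = 2

2


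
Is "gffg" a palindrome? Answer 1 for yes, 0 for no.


Input: gffg
Reversed: gffg
  Compare pos 0 ('g') with pos 3 ('g'): match
  Compare pos 1 ('f') with pos 2 ('f'): match
Result: palindrome

1


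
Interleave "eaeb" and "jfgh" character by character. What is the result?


Interleaving "eaeb" and "jfgh":
  Position 0: 'e' from first, 'j' from second => "ej"
  Position 1: 'a' from first, 'f' from second => "af"
  Position 2: 'e' from first, 'g' from second => "eg"
  Position 3: 'b' from first, 'h' from second => "bh"
Result: ejafegbh

ejafegbh


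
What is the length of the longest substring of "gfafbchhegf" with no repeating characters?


Input: "gfafbchhegf"
Sliding window (track last position of each char):
  Position 0 ('g'): window [0,0] length 1 -- new best
  Position 1 ('f'): window [0,1] length 2 -- new best
  Position 2 ('a'): window [0,2] length 3 -- new best
  Position 3 ('f'): repeat (last at 1), move window start to 2
  Position 3 ('f'): window [2,3] length 2
  Position 4 ('b'): window [2,4] length 3
  Position 5 ('c'): window [2,5] length 4 -- new best
  Position 6 ('h'): window [2,6] length 5 -- new best
  Position 7 ('h'): repeat (last at 6), move window start to 7
  Position 7 ('h'): window [7,7] length 1
  Position 8 ('e'): window [7,8] length 2
  Position 9 ('g'): window [7,9] length 3
  Position 10 ('f'): window [7,10] length 4
Longest substring with no repeats: "afbch" with length 5

5


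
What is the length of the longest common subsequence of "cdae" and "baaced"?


LCS of "cdae" and "baaced"
DP table:
           b    a    a    c    e    d
      0    0    0    0    0    0    0
  c   0    0    0    0    1    1    1
  d   0    0    0    0    1    1    2
  a   0    0    1    1    1    1    2
  e   0    0    1    1    1    2    2
LCS length = dp[4][6] = 2

2


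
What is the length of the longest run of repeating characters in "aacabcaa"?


Input: "aacabcaa"
Scanning for longest run:
  Position 1 ('a'): continues run of 'a', length=2
  Position 2 ('c'): new char, reset run to 1
  Position 3 ('a'): new char, reset run to 1
  Position 4 ('b'): new char, reset run to 1
  Position 5 ('c'): new char, reset run to 1
  Position 6 ('a'): new char, reset run to 1
  Position 7 ('a'): continues run of 'a', length=2
Longest run: 'a' with length 2

2


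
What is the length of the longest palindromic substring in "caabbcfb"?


Input: "caabbcfb"
Checking substrings for palindromes:
  [1:3] "aa" (len 2) => palindrome
  [3:5] "bb" (len 2) => palindrome
Longest palindromic substring: "aa" with length 2

2


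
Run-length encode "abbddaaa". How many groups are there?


Input: abbddaaa
Scanning for consecutive runs:
  Group 1: 'a' x 1 (positions 0-0)
  Group 2: 'b' x 2 (positions 1-2)
  Group 3: 'd' x 2 (positions 3-4)
  Group 4: 'a' x 3 (positions 5-7)
Total groups: 4

4


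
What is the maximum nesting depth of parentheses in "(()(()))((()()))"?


Input: "(()(()))((()()))"
Tracking depth:
  Position 0 '(': depth becomes 1
  Position 1 '(': depth becomes 2
  Position 2 ')': depth becomes 1
  Position 3 '(': depth becomes 2
  Position 4 '(': depth becomes 3
  Position 5 ')': depth becomes 2
  Position 6 ')': depth becomes 1
  Position 7 ')': depth becomes 0
  Position 8 '(': depth becomes 1
  Position 9 '(': depth becomes 2
  Position 10 '(': depth becomes 3
  Position 11 ')': depth becomes 2
  Position 12 '(': depth becomes 3
  Position 13 ')': depth becomes 2
  Position 14 ')': depth becomes 1
  Position 15 ')': depth becomes 0
Maximum depth reached: 3

3


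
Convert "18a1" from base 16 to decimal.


Input: "18a1" in base 16
Positional expansion:
  Digit '1' (value 1) x 16^3 = 4096
  Digit '8' (value 8) x 16^2 = 2048
  Digit 'a' (value 10) x 16^1 = 160
  Digit '1' (value 1) x 16^0 = 1
Sum = 6305

6305


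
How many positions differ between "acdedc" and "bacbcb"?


Comparing "acdedc" and "bacbcb" position by position:
  Position 0: 'a' vs 'b' => DIFFER
  Position 1: 'c' vs 'a' => DIFFER
  Position 2: 'd' vs 'c' => DIFFER
  Position 3: 'e' vs 'b' => DIFFER
  Position 4: 'd' vs 'c' => DIFFER
  Position 5: 'c' vs 'b' => DIFFER
Positions that differ: 6

6


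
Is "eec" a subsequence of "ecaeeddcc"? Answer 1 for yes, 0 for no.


Check if "eec" is a subsequence of "ecaeeddcc"
Greedy scan:
  Position 0 ('e'): matches sub[0] = 'e'
  Position 1 ('c'): no match needed
  Position 2 ('a'): no match needed
  Position 3 ('e'): matches sub[1] = 'e'
  Position 4 ('e'): no match needed
  Position 5 ('d'): no match needed
  Position 6 ('d'): no match needed
  Position 7 ('c'): matches sub[2] = 'c'
  Position 8 ('c'): no match needed
All 3 characters matched => is a subsequence

1


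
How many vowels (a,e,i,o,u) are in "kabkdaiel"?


Input: kabkdaiel
Checking each character:
  'k' at position 0: consonant
  'a' at position 1: vowel (running total: 1)
  'b' at position 2: consonant
  'k' at position 3: consonant
  'd' at position 4: consonant
  'a' at position 5: vowel (running total: 2)
  'i' at position 6: vowel (running total: 3)
  'e' at position 7: vowel (running total: 4)
  'l' at position 8: consonant
Total vowels: 4

4


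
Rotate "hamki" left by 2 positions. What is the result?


Input: "hamki", rotate left by 2
First 2 characters: "ha"
Remaining characters: "mki"
Concatenate remaining + first: "mki" + "ha" = "mkiha"

mkiha


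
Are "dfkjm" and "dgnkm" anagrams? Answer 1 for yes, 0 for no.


Strings: "dfkjm", "dgnkm"
Sorted first:  dfjkm
Sorted second: dgkmn
Differ at position 1: 'f' vs 'g' => not anagrams

0


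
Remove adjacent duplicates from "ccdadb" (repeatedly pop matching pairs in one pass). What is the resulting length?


Input: ccdadb
Stack-based adjacent duplicate removal:
  Read 'c': push. Stack: c
  Read 'c': matches stack top 'c' => pop. Stack: (empty)
  Read 'd': push. Stack: d
  Read 'a': push. Stack: da
  Read 'd': push. Stack: dad
  Read 'b': push. Stack: dadb
Final stack: "dadb" (length 4)

4


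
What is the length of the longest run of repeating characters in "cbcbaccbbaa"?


Input: "cbcbaccbbaa"
Scanning for longest run:
  Position 1 ('b'): new char, reset run to 1
  Position 2 ('c'): new char, reset run to 1
  Position 3 ('b'): new char, reset run to 1
  Position 4 ('a'): new char, reset run to 1
  Position 5 ('c'): new char, reset run to 1
  Position 6 ('c'): continues run of 'c', length=2
  Position 7 ('b'): new char, reset run to 1
  Position 8 ('b'): continues run of 'b', length=2
  Position 9 ('a'): new char, reset run to 1
  Position 10 ('a'): continues run of 'a', length=2
Longest run: 'c' with length 2

2


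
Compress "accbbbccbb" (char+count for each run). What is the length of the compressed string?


Input: accbbbccbb
Runs:
  'a' x 1 => "a1"
  'c' x 2 => "c2"
  'b' x 3 => "b3"
  'c' x 2 => "c2"
  'b' x 2 => "b2"
Compressed: "a1c2b3c2b2"
Compressed length: 10

10


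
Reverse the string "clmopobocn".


Input: clmopobocn
Reading characters right to left:
  Position 9: 'n'
  Position 8: 'c'
  Position 7: 'o'
  Position 6: 'b'
  Position 5: 'o'
  Position 4: 'p'
  Position 3: 'o'
  Position 2: 'm'
  Position 1: 'l'
  Position 0: 'c'
Reversed: ncobopomlc

ncobopomlc


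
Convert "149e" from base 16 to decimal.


Input: "149e" in base 16
Positional expansion:
  Digit '1' (value 1) x 16^3 = 4096
  Digit '4' (value 4) x 16^2 = 1024
  Digit '9' (value 9) x 16^1 = 144
  Digit 'e' (value 14) x 16^0 = 14
Sum = 5278

5278


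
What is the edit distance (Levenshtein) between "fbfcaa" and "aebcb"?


Computing edit distance: "fbfcaa" -> "aebcb"
DP table:
           a    e    b    c    b
      0    1    2    3    4    5
  f   1    1    2    3    4    5
  b   2    2    2    2    3    4
  f   3    3    3    3    3    4
  c   4    4    4    4    3    4
  a   5    4    5    5    4    4
  a   6    5    5    6    5    5
Edit distance = dp[6][5] = 5

5


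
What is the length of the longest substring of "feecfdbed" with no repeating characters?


Input: "feecfdbed"
Sliding window (track last position of each char):
  Position 0 ('f'): window [0,0] length 1 -- new best
  Position 1 ('e'): window [0,1] length 2 -- new best
  Position 2 ('e'): repeat (last at 1), move window start to 2
  Position 2 ('e'): window [2,2] length 1
  Position 3 ('c'): window [2,3] length 2
  Position 4 ('f'): window [2,4] length 3 -- new best
  Position 5 ('d'): window [2,5] length 4 -- new best
  Position 6 ('b'): window [2,6] length 5 -- new best
  Position 7 ('e'): repeat (last at 2), move window start to 3
  Position 7 ('e'): window [3,7] length 5
  Position 8 ('d'): repeat (last at 5), move window start to 6
  Position 8 ('d'): window [6,8] length 3
Longest substring with no repeats: "ecfdb" with length 5

5


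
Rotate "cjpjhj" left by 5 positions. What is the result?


Input: "cjpjhj", rotate left by 5
First 5 characters: "cjpjh"
Remaining characters: "j"
Concatenate remaining + first: "j" + "cjpjh" = "jcjpjh"

jcjpjh


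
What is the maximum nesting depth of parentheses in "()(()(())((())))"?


Input: "()(()(())((())))"
Tracking depth:
  Position 0 '(': depth becomes 1
  Position 1 ')': depth becomes 0
  Position 2 '(': depth becomes 1
  Position 3 '(': depth becomes 2
  Position 4 ')': depth becomes 1
  Position 5 '(': depth becomes 2
  Position 6 '(': depth becomes 3
  Position 7 ')': depth becomes 2
  Position 8 ')': depth becomes 1
  Position 9 '(': depth becomes 2
  Position 10 '(': depth becomes 3
  Position 11 '(': depth becomes 4
  Position 12 ')': depth becomes 3
  Position 13 ')': depth becomes 2
  Position 14 ')': depth becomes 1
  Position 15 ')': depth becomes 0
Maximum depth reached: 4

4


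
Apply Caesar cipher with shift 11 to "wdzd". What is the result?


Caesar cipher: shift "wdzd" by 11
  'w' (pos 22) + 11 = pos 7 = 'h'
  'd' (pos 3) + 11 = pos 14 = 'o'
  'z' (pos 25) + 11 = pos 10 = 'k'
  'd' (pos 3) + 11 = pos 14 = 'o'
Result: hoko

hoko


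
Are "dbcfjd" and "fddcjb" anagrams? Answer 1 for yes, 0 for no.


Strings: "dbcfjd", "fddcjb"
Sorted first:  bcddfj
Sorted second: bcddfj
Sorted forms match => anagrams

1


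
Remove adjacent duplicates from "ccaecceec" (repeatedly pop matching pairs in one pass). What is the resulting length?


Input: ccaecceec
Stack-based adjacent duplicate removal:
  Read 'c': push. Stack: c
  Read 'c': matches stack top 'c' => pop. Stack: (empty)
  Read 'a': push. Stack: a
  Read 'e': push. Stack: ae
  Read 'c': push. Stack: aec
  Read 'c': matches stack top 'c' => pop. Stack: ae
  Read 'e': matches stack top 'e' => pop. Stack: a
  Read 'e': push. Stack: ae
  Read 'c': push. Stack: aec
Final stack: "aec" (length 3)

3


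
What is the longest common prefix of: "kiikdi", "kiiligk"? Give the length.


Words: kiikdi, kiiligk
  Position 0: all 'k' => match
  Position 1: all 'i' => match
  Position 2: all 'i' => match
  Position 3: ('k', 'l') => mismatch, stop
LCP = "kii" (length 3)

3


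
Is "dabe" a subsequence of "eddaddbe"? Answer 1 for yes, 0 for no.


Check if "dabe" is a subsequence of "eddaddbe"
Greedy scan:
  Position 0 ('e'): no match needed
  Position 1 ('d'): matches sub[0] = 'd'
  Position 2 ('d'): no match needed
  Position 3 ('a'): matches sub[1] = 'a'
  Position 4 ('d'): no match needed
  Position 5 ('d'): no match needed
  Position 6 ('b'): matches sub[2] = 'b'
  Position 7 ('e'): matches sub[3] = 'e'
All 4 characters matched => is a subsequence

1


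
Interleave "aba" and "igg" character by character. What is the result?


Interleaving "aba" and "igg":
  Position 0: 'a' from first, 'i' from second => "ai"
  Position 1: 'b' from first, 'g' from second => "bg"
  Position 2: 'a' from first, 'g' from second => "ag"
Result: aibgag

aibgag


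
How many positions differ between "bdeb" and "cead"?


Comparing "bdeb" and "cead" position by position:
  Position 0: 'b' vs 'c' => DIFFER
  Position 1: 'd' vs 'e' => DIFFER
  Position 2: 'e' vs 'a' => DIFFER
  Position 3: 'b' vs 'd' => DIFFER
Positions that differ: 4

4


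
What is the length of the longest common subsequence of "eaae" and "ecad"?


LCS of "eaae" and "ecad"
DP table:
           e    c    a    d
      0    0    0    0    0
  e   0    1    1    1    1
  a   0    1    1    2    2
  a   0    1    1    2    2
  e   0    1    1    2    2
LCS length = dp[4][4] = 2

2


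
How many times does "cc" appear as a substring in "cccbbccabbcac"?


Searching for "cc" in "cccbbccabbcac"
Scanning each position:
  Position 0: "cc" => MATCH
  Position 1: "cc" => MATCH
  Position 2: "cb" => no
  Position 3: "bb" => no
  Position 4: "bc" => no
  Position 5: "cc" => MATCH
  Position 6: "ca" => no
  Position 7: "ab" => no
  Position 8: "bb" => no
  Position 9: "bc" => no
  Position 10: "ca" => no
  Position 11: "ac" => no
Total occurrences: 3

3


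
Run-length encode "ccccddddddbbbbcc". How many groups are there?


Input: ccccddddddbbbbcc
Scanning for consecutive runs:
  Group 1: 'c' x 4 (positions 0-3)
  Group 2: 'd' x 6 (positions 4-9)
  Group 3: 'b' x 4 (positions 10-13)
  Group 4: 'c' x 2 (positions 14-15)
Total groups: 4

4


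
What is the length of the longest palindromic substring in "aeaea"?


Input: "aeaea"
Checking substrings for palindromes:
  [0:5] "aeaea" (len 5) => palindrome
  [0:3] "aea" (len 3) => palindrome
  [1:4] "eae" (len 3) => palindrome
  [2:5] "aea" (len 3) => palindrome
Longest palindromic substring: "aeaea" with length 5

5


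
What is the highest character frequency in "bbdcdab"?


Input: bbdcdab
Character counts:
  'a': 1
  'b': 3
  'c': 1
  'd': 2
Maximum frequency: 3

3


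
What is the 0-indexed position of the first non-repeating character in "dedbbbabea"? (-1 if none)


Input: dedbbbabea
Character frequencies:
  'a': 2
  'b': 4
  'd': 2
  'e': 2
Scanning left to right for freq == 1:
  Position 0 ('d'): freq=2, skip
  Position 1 ('e'): freq=2, skip
  Position 2 ('d'): freq=2, skip
  Position 3 ('b'): freq=4, skip
  Position 4 ('b'): freq=4, skip
  Position 5 ('b'): freq=4, skip
  Position 6 ('a'): freq=2, skip
  Position 7 ('b'): freq=4, skip
  Position 8 ('e'): freq=2, skip
  Position 9 ('a'): freq=2, skip
  No unique character found => answer = -1

-1


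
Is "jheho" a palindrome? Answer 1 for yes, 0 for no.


Input: jheho
Reversed: ohehj
  Compare pos 0 ('j') with pos 4 ('o'): MISMATCH
  Compare pos 1 ('h') with pos 3 ('h'): match
Result: not a palindrome

0


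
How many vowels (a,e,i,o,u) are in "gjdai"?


Input: gjdai
Checking each character:
  'g' at position 0: consonant
  'j' at position 1: consonant
  'd' at position 2: consonant
  'a' at position 3: vowel (running total: 1)
  'i' at position 4: vowel (running total: 2)
Total vowels: 2

2


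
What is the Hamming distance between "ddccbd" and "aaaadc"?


Comparing "ddccbd" and "aaaadc" position by position:
  Position 0: 'd' vs 'a' => differ
  Position 1: 'd' vs 'a' => differ
  Position 2: 'c' vs 'a' => differ
  Position 3: 'c' vs 'a' => differ
  Position 4: 'b' vs 'd' => differ
  Position 5: 'd' vs 'c' => differ
Total differences (Hamming distance): 6

6


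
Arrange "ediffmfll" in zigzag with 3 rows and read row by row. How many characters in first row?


Zigzag "ediffmfll" into 3 rows:
Placing characters:
  'e' => row 0
  'd' => row 1
  'i' => row 2
  'f' => row 1
  'f' => row 0
  'm' => row 1
  'f' => row 2
  'l' => row 1
  'l' => row 0
Rows:
  Row 0: "efl"
  Row 1: "dfml"
  Row 2: "if"
First row length: 3

3


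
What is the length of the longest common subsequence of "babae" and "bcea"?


LCS of "babae" and "bcea"
DP table:
           b    c    e    a
      0    0    0    0    0
  b   0    1    1    1    1
  a   0    1    1    1    2
  b   0    1    1    1    2
  a   0    1    1    1    2
  e   0    1    1    2    2
LCS length = dp[5][4] = 2

2


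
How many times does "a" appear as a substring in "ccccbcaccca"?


Searching for "a" in "ccccbcaccca"
Scanning each position:
  Position 0: "c" => no
  Position 1: "c" => no
  Position 2: "c" => no
  Position 3: "c" => no
  Position 4: "b" => no
  Position 5: "c" => no
  Position 6: "a" => MATCH
  Position 7: "c" => no
  Position 8: "c" => no
  Position 9: "c" => no
  Position 10: "a" => MATCH
Total occurrences: 2

2


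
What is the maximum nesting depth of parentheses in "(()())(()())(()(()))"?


Input: "(()())(()())(()(()))"
Tracking depth:
  Position 0 '(': depth becomes 1
  Position 1 '(': depth becomes 2
  Position 2 ')': depth becomes 1
  Position 3 '(': depth becomes 2
  Position 4 ')': depth becomes 1
  Position 5 ')': depth becomes 0
  Position 6 '(': depth becomes 1
  Position 7 '(': depth becomes 2
  Position 8 ')': depth becomes 1
  Position 9 '(': depth becomes 2
  Position 10 ')': depth becomes 1
  Position 11 ')': depth becomes 0
  Position 12 '(': depth becomes 1
  Position 13 '(': depth becomes 2
  Position 14 ')': depth becomes 1
  Position 15 '(': depth becomes 2
  Position 16 '(': depth becomes 3
  Position 17 ')': depth becomes 2
  Position 18 ')': depth becomes 1
  Position 19 ')': depth becomes 0
Maximum depth reached: 3

3


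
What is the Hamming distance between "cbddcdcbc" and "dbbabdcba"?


Comparing "cbddcdcbc" and "dbbabdcba" position by position:
  Position 0: 'c' vs 'd' => differ
  Position 1: 'b' vs 'b' => same
  Position 2: 'd' vs 'b' => differ
  Position 3: 'd' vs 'a' => differ
  Position 4: 'c' vs 'b' => differ
  Position 5: 'd' vs 'd' => same
  Position 6: 'c' vs 'c' => same
  Position 7: 'b' vs 'b' => same
  Position 8: 'c' vs 'a' => differ
Total differences (Hamming distance): 5

5


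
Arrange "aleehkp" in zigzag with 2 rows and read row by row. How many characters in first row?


Zigzag "aleehkp" into 2 rows:
Placing characters:
  'a' => row 0
  'l' => row 1
  'e' => row 0
  'e' => row 1
  'h' => row 0
  'k' => row 1
  'p' => row 0
Rows:
  Row 0: "aehp"
  Row 1: "lek"
First row length: 4

4


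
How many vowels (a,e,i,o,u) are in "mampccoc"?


Input: mampccoc
Checking each character:
  'm' at position 0: consonant
  'a' at position 1: vowel (running total: 1)
  'm' at position 2: consonant
  'p' at position 3: consonant
  'c' at position 4: consonant
  'c' at position 5: consonant
  'o' at position 6: vowel (running total: 2)
  'c' at position 7: consonant
Total vowels: 2

2


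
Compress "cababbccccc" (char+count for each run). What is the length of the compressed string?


Input: cababbccccc
Runs:
  'c' x 1 => "c1"
  'a' x 1 => "a1"
  'b' x 1 => "b1"
  'a' x 1 => "a1"
  'b' x 2 => "b2"
  'c' x 5 => "c5"
Compressed: "c1a1b1a1b2c5"
Compressed length: 12

12


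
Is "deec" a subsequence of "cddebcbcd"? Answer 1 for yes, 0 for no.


Check if "deec" is a subsequence of "cddebcbcd"
Greedy scan:
  Position 0 ('c'): no match needed
  Position 1 ('d'): matches sub[0] = 'd'
  Position 2 ('d'): no match needed
  Position 3 ('e'): matches sub[1] = 'e'
  Position 4 ('b'): no match needed
  Position 5 ('c'): no match needed
  Position 6 ('b'): no match needed
  Position 7 ('c'): no match needed
  Position 8 ('d'): no match needed
Only matched 2/4 characters => not a subsequence

0


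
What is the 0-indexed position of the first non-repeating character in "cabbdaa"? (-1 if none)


Input: cabbdaa
Character frequencies:
  'a': 3
  'b': 2
  'c': 1
  'd': 1
Scanning left to right for freq == 1:
  Position 0 ('c'): unique! => answer = 0

0


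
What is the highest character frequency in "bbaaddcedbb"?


Input: bbaaddcedbb
Character counts:
  'a': 2
  'b': 4
  'c': 1
  'd': 3
  'e': 1
Maximum frequency: 4

4


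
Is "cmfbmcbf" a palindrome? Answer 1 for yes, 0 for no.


Input: cmfbmcbf
Reversed: fbcmbfmc
  Compare pos 0 ('c') with pos 7 ('f'): MISMATCH
  Compare pos 1 ('m') with pos 6 ('b'): MISMATCH
  Compare pos 2 ('f') with pos 5 ('c'): MISMATCH
  Compare pos 3 ('b') with pos 4 ('m'): MISMATCH
Result: not a palindrome

0
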